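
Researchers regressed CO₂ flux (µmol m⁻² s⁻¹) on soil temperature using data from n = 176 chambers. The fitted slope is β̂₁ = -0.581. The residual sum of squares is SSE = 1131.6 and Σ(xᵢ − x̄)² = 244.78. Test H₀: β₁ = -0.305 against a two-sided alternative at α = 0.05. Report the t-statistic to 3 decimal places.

MSE = SSE/(n − 2) = 1131.6/174 = 6.50345.
SE(β̂₁) = √(MSE/Sₓₓ) = √(6.50345/244.78) = 0.162999.
t = (-0.581 − (-0.305)) / 0.162999 = -1.693.
df = n − 2 = 174.
Two-sided p ≈ 0.0922, which is ≥ 0.05, so fail to reject H₀.
The data are consistent with a true slope of -0.305 µmol m⁻² s⁻¹ per unit of soil temperature.

t = -1.693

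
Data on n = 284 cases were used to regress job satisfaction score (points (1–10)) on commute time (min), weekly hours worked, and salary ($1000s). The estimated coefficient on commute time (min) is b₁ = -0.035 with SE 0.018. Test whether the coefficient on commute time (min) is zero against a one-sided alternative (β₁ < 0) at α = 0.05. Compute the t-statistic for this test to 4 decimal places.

H₀: β₁ = 0 vs H₁: β₁ < 0.
t = (b₁ − β₁⁰)/SE = -0.035 / 0.018 = -1.9444.
df = n − k − 1 = 284 − 3 − 1 = 280.
One-sided p ≈ 0.0264, which is < 0.05, so reject H₀.
There is evidence that the true slope on commute time (min) is negative, holding the other predictors fixed.

t = -1.9444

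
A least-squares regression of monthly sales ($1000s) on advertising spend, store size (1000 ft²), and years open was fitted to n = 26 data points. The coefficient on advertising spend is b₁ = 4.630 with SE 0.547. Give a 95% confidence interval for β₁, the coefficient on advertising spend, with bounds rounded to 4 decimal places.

(3.4956, 5.7644)

df = n − k − 1 = 26 − 3 − 1 = 22.
t* = t_{0.025, 22} = 2.073873.
Margin = t* × SE = 2.073873 × 0.547 = 1.134409.
CI: 4.630 ± 1.134409 → (3.4956, 5.7644).
With 95% confidence, each one-unit increase in advertising spend is associated with a change of between 3.4956 and 5.7644 $1000s in monthly sales, holding the other predictors fixed.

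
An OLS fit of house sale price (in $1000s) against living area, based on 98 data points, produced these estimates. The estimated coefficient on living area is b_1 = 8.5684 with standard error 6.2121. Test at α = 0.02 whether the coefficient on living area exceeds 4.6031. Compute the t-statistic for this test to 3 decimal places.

H₀: β₁ = 4.6031 vs H₁: β₁ > 4.6031.
t = (b_1 − β₁⁰)/SE = (8.5684 − 4.6031) / 6.2121 = 0.638.
df = n − 2 = 98 − 2 = 96.
One-sided p ≈ 0.2624, which is ≥ 0.02, so fail to reject H₀.
The data do not give significant evidence that the true slope on living area exceeds 4.6031 $1000s per unit.

t = 0.638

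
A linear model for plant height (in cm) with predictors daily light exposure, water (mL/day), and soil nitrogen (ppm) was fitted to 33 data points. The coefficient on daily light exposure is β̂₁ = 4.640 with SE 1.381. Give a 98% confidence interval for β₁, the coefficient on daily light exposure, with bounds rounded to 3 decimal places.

(1.240, 8.040)

df = n − k − 1 = 33 − 3 − 1 = 29.
t* = t_{0.01, 29} = 2.462021.
Margin = t* × SE = 2.462021 × 1.381 = 3.40005.
CI: 4.640 ± 3.40005 → (1.240, 8.040).
With 98% confidence, each one-unit increase in daily light exposure is associated with a change of between 1.240 and 8.040 cm in plant height, holding the other predictors fixed.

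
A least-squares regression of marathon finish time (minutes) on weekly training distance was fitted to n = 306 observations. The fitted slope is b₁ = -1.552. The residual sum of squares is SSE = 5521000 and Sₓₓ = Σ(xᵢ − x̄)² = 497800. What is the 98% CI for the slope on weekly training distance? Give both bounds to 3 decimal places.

(-1.999, -1.105)

MSE = SSE/(n − 2) = 5521000/304 = 18161.2.
SE(b₁) = √(MSE/Sₓₓ) = √(18161.2/497800) = 0.191005.
df = n − 2 = 304.
t* = t_{0.01, 304} = 2.338677.
Margin = t* × SE = 2.338677 × 0.191005 = 0.44670.
CI: -1.552 ± 0.44670 → (-1.999, -1.105).
With 98% confidence, each one-unit increase in weekly training distance is associated with a change of between -1.999 and -1.105 minutes in marathon finish time.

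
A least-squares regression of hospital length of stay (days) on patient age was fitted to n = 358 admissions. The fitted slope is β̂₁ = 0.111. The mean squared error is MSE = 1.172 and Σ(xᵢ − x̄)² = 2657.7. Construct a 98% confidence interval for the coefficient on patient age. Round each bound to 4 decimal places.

(0.0619, 0.1601)

SE(β̂₁) = √(MSE/Sₓₓ) = √(1.172/2657.7) = 0.0209996.
df = n − 2 = 356.
t* = t_{0.01, 356} = 2.336868.
Margin = t* × SE = 2.336868 × 0.0209996 = 0.049073.
CI: 0.111 ± 0.049073 → (0.0619, 0.1601).
With 98% confidence, each one-unit increase in patient age is associated with a change of between 0.0619 and 0.1601 days in hospital length of stay.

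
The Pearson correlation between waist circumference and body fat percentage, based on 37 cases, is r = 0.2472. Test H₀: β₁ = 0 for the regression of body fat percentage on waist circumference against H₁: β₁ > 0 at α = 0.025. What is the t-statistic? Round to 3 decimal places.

t = 1.509

t = r·√(n − 2)/√(1 − r²) = 0.2472·√35/√0.938892 = 1.509.
df = n − 2 = 35.
One-sided p ≈ 0.0701, which is ≥ 0.025, so fail to reject H₀.
The data do not give significant evidence of a linear association between waist circumference and body fat percentage.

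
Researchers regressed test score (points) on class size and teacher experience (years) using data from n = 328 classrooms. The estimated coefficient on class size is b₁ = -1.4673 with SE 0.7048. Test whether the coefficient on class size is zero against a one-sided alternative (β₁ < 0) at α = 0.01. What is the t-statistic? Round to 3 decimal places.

t = -2.082

H₀: β₁ = 0 vs H₁: β₁ < 0.
t = (b₁ − β₁⁰)/SE = -1.4673 / 0.7048 = -2.082.
df = n − k − 1 = 328 − 2 − 1 = 325.
One-sided p ≈ 0.0191, which is ≥ 0.01, so fail to reject H₀.
The data do not give significant evidence that the true slope on class size is negative, holding the other predictors fixed.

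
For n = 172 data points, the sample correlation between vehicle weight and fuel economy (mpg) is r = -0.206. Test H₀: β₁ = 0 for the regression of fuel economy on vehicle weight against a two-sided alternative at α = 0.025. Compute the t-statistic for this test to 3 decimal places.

t = r·√(n − 2)/√(1 − r²) = -0.206·√170/√0.957564 = -2.745.
df = n − 2 = 170.
Two-sided p ≈ 0.0067, which is < 0.025, so reject H₀.
There is evidence of a linear association between vehicle weight and fuel economy.

t = -2.745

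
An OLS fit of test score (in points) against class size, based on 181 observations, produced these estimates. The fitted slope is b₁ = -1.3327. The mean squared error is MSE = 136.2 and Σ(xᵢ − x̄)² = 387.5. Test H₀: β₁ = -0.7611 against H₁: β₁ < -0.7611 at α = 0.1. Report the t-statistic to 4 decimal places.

t = -0.9641

SE(b₁) = √(MSE/Sₓₓ) = √(136.2/387.5) = 0.592861.
t = (-1.3327 − (-0.7611)) / 0.592861 = -0.9641.
df = n − 2 = 179.
One-sided p ≈ 0.1681, which is ≥ 0.1, so fail to reject H₀.
The data do not give significant evidence that the true slope on class size is below -0.7611 points per unit.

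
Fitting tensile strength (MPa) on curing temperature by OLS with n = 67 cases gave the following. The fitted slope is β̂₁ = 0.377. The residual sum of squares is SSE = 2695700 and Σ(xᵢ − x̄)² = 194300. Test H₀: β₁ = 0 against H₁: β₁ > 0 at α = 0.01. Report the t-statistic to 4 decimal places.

MSE = SSE/(n − 2) = 2695700/65 = 41472.3.
SE(β̂₁) = √(MSE/Sₓₓ) = √(41472.3/194300) = 0.462001.
t = 0.377 / 0.462001 = 0.8160.
df = n − 2 = 65.
One-sided p ≈ 0.2087, which is ≥ 0.01, so fail to reject H₀.
The data do not give significant evidence that the true slope on curing temperature is positive.

t = 0.8160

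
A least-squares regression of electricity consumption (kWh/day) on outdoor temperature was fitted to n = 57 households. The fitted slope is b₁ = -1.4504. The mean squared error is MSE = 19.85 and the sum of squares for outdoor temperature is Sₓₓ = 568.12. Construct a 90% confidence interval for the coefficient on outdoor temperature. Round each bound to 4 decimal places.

(-1.7631, -1.1377)

SE(b₁) = √(MSE/Sₓₓ) = √(19.85/568.12) = 0.186922.
df = n − 2 = 55.
t* = t_{0.05, 55} = 1.673034.
Margin = t* × SE = 1.673034 × 0.186922 = 0.312727.
CI: -1.4504 ± 0.312727 → (-1.7631, -1.1377).
With 90% confidence, each one-unit increase in outdoor temperature is associated with a change of between -1.7631 and -1.1377 kWh/day in electricity consumption.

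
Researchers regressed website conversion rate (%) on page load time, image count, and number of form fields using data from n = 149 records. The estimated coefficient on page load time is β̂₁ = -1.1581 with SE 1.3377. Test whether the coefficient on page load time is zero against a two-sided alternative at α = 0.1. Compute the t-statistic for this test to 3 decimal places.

t = -0.866

H₀: β₁ = 0 vs H₁: β₁ ≠ 0.
t = (β̂₁ − β₁⁰)/SE = -1.1581 / 1.3377 = -0.866.
df = n − k − 1 = 149 − 3 − 1 = 145.
Two-sided p ≈ 0.3881, which is ≥ 0.1, so fail to reject H₀.
The data do not give significant evidence of an association between page load time and website conversion rate, after adjusting for the other predictors.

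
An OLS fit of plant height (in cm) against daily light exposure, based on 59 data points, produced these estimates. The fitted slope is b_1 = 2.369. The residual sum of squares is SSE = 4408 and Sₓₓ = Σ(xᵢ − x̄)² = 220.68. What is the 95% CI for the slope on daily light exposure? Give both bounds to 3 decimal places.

(1.184, 3.554)

MSE = SSE/(n − 2) = 4408/57 = 77.3333.
SE(b_1) = √(MSE/Sₓₓ) = √(77.3333/220.68) = 0.591973.
df = n − 2 = 57.
t* = t_{0.025, 57} = 2.002465.
Margin = t* × SE = 2.002465 × 0.591973 = 1.18541.
CI: 2.369 ± 1.18541 → (1.184, 3.554).
With 95% confidence, each one-unit increase in daily light exposure is associated with a change of between 1.184 and 3.554 cm in plant height.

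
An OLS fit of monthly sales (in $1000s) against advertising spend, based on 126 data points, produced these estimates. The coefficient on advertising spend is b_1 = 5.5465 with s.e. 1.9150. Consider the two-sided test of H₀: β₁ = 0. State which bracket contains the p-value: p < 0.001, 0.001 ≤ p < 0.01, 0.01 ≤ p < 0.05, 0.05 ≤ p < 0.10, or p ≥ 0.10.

t = 5.5465 / 1.9150 = 2.896.
df = n − 2 = 126 − 2 = 124.
Two-sided p = 2·P(T_{124} > |t|) ≈ 0.0045.
So 0.001 ≤ p < 0.01.

0.001 ≤ p < 0.01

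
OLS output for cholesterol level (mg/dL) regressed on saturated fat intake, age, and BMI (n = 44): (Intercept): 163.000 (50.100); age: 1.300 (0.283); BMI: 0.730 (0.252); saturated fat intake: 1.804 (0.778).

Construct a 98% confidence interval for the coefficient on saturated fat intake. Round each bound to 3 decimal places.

(-0.081, 3.689)

Read off: b = 1.804, SE = 0.778 for saturated fat intake.
df = n − k − 1 = 44 − 3 − 1 = 40.
t* = t_{0.01, 40} = 2.423257.
Margin = t* × SE = 2.423257 × 0.778 = 1.88529.
CI: 1.804 ± 1.88529 → (-0.081, 3.689).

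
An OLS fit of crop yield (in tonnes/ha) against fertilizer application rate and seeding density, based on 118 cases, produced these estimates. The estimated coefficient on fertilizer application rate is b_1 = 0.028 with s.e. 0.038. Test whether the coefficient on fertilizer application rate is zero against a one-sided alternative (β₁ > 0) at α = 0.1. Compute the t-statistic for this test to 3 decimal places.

t = 0.737

H₀: β₁ = 0 vs H₁: β₁ > 0.
t = (b_1 − β₁⁰)/SE = 0.028 / 0.038 = 0.737.
df = n − k − 1 = 118 − 2 − 1 = 115.
One-sided p ≈ 0.2314, which is ≥ 0.1, so fail to reject H₀.
The data do not give significant evidence that the true slope on fertilizer application rate is positive, holding the other predictors fixed.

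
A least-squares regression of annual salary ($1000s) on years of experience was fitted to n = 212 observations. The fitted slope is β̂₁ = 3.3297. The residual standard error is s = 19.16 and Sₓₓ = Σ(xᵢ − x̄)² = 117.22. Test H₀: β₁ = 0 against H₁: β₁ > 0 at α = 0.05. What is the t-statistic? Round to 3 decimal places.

SE(β̂₁) = s/√Sₓₓ = 19.16/√117.22 = 1.76968.
t = 3.3297 / 1.76968 = 1.882.
df = n − 2 = 210.
One-sided p ≈ 0.0306, which is < 0.05, so reject H₀.
There is evidence that the true slope on years of experience is positive.

t = 1.882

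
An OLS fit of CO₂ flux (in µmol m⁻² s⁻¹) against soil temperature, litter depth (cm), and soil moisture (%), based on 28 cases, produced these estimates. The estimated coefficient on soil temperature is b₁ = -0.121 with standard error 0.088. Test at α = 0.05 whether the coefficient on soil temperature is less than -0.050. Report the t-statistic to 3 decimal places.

H₀: β₁ = -0.050 vs H₁: β₁ < -0.050.
t = (b₁ − β₁⁰)/SE = (-0.121 − (-0.050)) / 0.088 = -0.807.
df = n − k − 1 = 28 − 3 − 1 = 24.
One-sided p ≈ 0.2138, which is ≥ 0.05, so fail to reject H₀.
The data do not give significant evidence that the true slope on soil temperature is below -0.050 µmol m⁻² s⁻¹ per unit, holding the other predictors fixed.

t = -0.807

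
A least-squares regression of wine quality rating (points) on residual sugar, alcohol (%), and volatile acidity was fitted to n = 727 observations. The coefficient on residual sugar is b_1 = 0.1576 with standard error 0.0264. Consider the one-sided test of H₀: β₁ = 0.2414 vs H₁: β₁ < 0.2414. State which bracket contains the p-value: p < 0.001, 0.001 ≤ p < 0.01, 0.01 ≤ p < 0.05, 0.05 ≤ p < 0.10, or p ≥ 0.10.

p < 0.001

t = (0.1576 − 0.2414) / 0.0264 = -3.174.
df = n − k − 1 = 727 − 3 − 1 = 723.
One-sided p = P(T_{723} < t) ≈ 0.0008.
So p < 0.001.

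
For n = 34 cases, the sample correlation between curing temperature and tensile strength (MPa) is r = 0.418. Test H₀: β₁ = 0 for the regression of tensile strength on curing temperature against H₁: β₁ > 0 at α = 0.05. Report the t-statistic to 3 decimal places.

t = r·√(n − 2)/√(1 − r²) = 0.418·√32/√0.825276 = 2.603.
df = n − 2 = 32.
One-sided p ≈ 0.0069, which is < 0.05, so reject H₀.
There is evidence of a linear association between curing temperature and tensile strength.

t = 2.603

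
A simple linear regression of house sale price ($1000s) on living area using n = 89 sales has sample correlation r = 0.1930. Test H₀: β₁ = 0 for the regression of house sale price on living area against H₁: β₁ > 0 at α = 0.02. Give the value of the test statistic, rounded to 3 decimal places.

t = 1.835

t = r·√(n − 2)/√(1 − r²) = 0.1930·√87/√0.962751 = 1.835.
df = n − 2 = 87.
One-sided p ≈ 0.0350, which is ≥ 0.02, so fail to reject H₀.
The data do not give significant evidence of a linear association between living area and house sale price.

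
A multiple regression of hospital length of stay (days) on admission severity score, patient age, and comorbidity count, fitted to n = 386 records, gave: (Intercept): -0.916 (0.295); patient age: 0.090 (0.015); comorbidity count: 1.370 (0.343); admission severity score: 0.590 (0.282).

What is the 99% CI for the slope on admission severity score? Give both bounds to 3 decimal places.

(-0.140, 1.320)

Read off: b = 0.590, SE = 0.282 for admission severity score.
df = n − k − 1 = 386 − 3 − 1 = 382.
t* = t_{0.005, 382} = 2.588761.
Margin = t* × SE = 2.588761 × 0.282 = 0.73003.
CI: 0.590 ± 0.73003 → (-0.140, 1.320).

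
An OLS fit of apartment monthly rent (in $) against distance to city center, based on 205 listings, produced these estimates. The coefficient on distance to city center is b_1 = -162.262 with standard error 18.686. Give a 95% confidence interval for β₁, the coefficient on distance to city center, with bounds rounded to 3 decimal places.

(-199.106, -125.418)

df = n − 2 = 205 − 2 = 203.
t* = t_{0.025, 203} = 1.971719.
Margin = t* × SE = 1.971719 × 18.686 = 36.84354.
CI: -162.262 ± 36.84354 → (-199.106, -125.418).
With 95% confidence, each one-unit increase in distance to city center is associated with a change of between -199.106 and -125.418 $ in apartment monthly rent.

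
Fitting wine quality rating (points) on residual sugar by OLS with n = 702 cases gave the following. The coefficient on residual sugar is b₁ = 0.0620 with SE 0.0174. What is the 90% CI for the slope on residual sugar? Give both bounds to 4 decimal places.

df = n − 2 = 702 − 2 = 700.
t* = t_{0.05, 700} = 1.647033.
Margin = t* × SE = 1.647033 × 0.0174 = 0.028658.
CI: 0.0620 ± 0.028658 → (0.0333, 0.0907).
With 90% confidence, each one-unit increase in residual sugar is associated with a change of between 0.0333 and 0.0907 points in wine quality rating.

(0.0333, 0.0907)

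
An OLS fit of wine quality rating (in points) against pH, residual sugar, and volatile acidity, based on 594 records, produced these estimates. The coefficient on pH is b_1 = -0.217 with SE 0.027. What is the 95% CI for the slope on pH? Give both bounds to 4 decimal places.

(-0.2700, -0.1640)

df = n − k − 1 = 594 − 3 − 1 = 590.
t* = t_{0.025, 590} = 1.963993.
Margin = t* × SE = 1.963993 × 0.027 = 0.053028.
CI: -0.217 ± 0.053028 → (-0.2700, -0.1640).
With 95% confidence, each one-unit increase in pH is associated with a change of between -0.2700 and -0.1640 points in wine quality rating, holding the other predictors fixed.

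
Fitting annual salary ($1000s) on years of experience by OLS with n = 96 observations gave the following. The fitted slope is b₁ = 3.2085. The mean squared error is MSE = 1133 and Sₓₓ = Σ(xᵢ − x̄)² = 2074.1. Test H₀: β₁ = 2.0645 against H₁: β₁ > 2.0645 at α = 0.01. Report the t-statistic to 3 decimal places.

t = 1.548

SE(b₁) = √(MSE/Sₓₓ) = √(1133/2074.1) = 0.739095.
t = (3.2085 − 2.0645) / 0.739095 = 1.548.
df = n − 2 = 94.
One-sided p ≈ 0.0625, which is ≥ 0.01, so fail to reject H₀.
The data do not give significant evidence that the true slope on years of experience exceeds 2.0645 $1000s per unit.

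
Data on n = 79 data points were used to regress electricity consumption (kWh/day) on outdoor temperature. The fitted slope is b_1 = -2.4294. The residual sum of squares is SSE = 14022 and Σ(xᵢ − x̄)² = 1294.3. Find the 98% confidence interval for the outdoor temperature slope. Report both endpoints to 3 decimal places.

(-3.321, -1.538)

MSE = SSE/(n − 2) = 14022/77 = 182.104.
SE(b_1) = √(MSE/Sₓₓ) = √(182.104/1294.3) = 0.375096.
df = n − 2 = 77.
t* = t_{0.01, 77} = 2.375757.
Margin = t* × SE = 2.375757 × 0.375096 = 0.89114.
CI: -2.4294 ± 0.89114 → (-3.321, -1.538).
With 98% confidence, each one-unit increase in outdoor temperature is associated with a change of between -3.321 and -1.538 kWh/day in electricity consumption.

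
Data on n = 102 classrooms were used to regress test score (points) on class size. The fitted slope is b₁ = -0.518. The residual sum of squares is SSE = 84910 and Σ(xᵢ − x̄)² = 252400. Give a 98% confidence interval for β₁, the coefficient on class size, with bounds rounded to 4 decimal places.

(-0.6551, -0.3809)

MSE = SSE/(n − 2) = 84910/100 = 849.1.
SE(b₁) = √(MSE/Sₓₓ) = √(849.1/252400) = 0.0580009.
df = n − 2 = 100.
t* = t_{0.01, 100} = 2.364217.
Margin = t* × SE = 2.364217 × 0.0580009 = 0.137127.
CI: -0.518 ± 0.137127 → (-0.6551, -0.3809).
With 98% confidence, each one-unit increase in class size is associated with a change of between -0.6551 and -0.3809 points in test score.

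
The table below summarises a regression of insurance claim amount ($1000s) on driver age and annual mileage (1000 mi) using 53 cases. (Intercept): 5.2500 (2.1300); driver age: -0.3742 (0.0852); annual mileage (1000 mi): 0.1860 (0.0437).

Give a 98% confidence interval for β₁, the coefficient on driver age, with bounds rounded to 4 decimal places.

(-0.5790, -0.1694)

Read off: b = -0.3742, SE = 0.0852 for driver age.
df = n − k − 1 = 53 − 2 − 1 = 50.
t* = t_{0.01, 50} = 2.403272.
Margin = t* × SE = 2.403272 × 0.0852 = 0.204759.
CI: -0.3742 ± 0.204759 → (-0.5790, -0.1694).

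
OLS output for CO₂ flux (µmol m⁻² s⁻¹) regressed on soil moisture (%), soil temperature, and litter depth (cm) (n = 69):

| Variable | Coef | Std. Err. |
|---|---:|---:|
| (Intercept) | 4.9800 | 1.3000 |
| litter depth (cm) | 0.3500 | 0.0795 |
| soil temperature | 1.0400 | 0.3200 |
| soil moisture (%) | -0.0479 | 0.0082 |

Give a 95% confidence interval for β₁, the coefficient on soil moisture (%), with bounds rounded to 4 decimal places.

(-0.0643, -0.0315)

Read off: b = -0.0479, SE = 0.0082 for soil moisture (%).
df = n − k − 1 = 69 − 3 − 1 = 65.
t* = t_{0.025, 65} = 1.997138.
Margin = t* × SE = 1.997138 × 0.0082 = 0.016377.
CI: -0.0479 ± 0.016377 → (-0.0643, -0.0315).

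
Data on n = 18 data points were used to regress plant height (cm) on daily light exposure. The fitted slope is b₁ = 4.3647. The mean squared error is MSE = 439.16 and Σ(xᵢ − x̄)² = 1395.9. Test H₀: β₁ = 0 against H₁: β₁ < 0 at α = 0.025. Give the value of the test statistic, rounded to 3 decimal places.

t = 7.782

SE(b₁) = √(MSE/Sₓₓ) = √(439.16/1395.9) = 0.560898.
t = 4.3647 / 0.560898 = 7.782.
df = n − 2 = 16.
One-sided p ≈ 1.0000, which is ≥ 0.025, so fail to reject H₀.
The data do not give significant evidence that the true slope on daily light exposure is negative.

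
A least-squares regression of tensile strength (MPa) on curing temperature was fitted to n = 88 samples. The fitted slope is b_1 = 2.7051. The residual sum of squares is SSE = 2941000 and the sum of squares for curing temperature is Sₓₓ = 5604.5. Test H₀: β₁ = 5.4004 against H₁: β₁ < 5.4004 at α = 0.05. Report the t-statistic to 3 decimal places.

t = -1.091

MSE = SSE/(n − 2) = 2941000/86 = 34197.7.
SE(b_1) = √(MSE/Sₓₓ) = √(34197.7/5604.5) = 2.47019.
t = (2.7051 − 5.4004) / 2.47019 = -1.091.
df = n − 2 = 86.
One-sided p ≈ 0.1391, which is ≥ 0.05, so fail to reject H₀.
The data do not give significant evidence that the true slope on curing temperature is below 5.4004 MPa per unit.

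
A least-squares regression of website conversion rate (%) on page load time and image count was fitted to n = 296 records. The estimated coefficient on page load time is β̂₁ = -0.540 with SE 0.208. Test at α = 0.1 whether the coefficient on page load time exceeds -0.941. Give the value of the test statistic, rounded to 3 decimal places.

t = 1.928

H₀: β₁ = -0.941 vs H₁: β₁ > -0.941.
t = (β̂₁ − β₁⁰)/SE = (-0.540 − (-0.941)) / 0.208 = 1.928.
df = n − k − 1 = 296 − 2 − 1 = 293.
One-sided p ≈ 0.0274, which is < 0.1, so reject H₀.
There is evidence that the true slope on page load time exceeds -0.941 % per unit, holding the other predictors fixed.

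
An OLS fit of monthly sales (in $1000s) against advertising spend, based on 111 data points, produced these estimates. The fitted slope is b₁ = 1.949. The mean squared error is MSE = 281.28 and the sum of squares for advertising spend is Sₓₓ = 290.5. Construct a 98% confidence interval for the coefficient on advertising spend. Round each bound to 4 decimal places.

SE(b₁) = √(MSE/Sₓₓ) = √(281.28/290.5) = 0.984003.
df = n − 2 = 109.
t* = t_{0.01, 109} = 2.361046.
Margin = t* × SE = 2.361046 × 0.984003 = 2.323276.
CI: 1.949 ± 2.323276 → (-0.3743, 4.2723).
With 98% confidence, each one-unit increase in advertising spend is associated with a change of between -0.3743 and 4.2723 $1000s in monthly sales.

(-0.3743, 4.2723)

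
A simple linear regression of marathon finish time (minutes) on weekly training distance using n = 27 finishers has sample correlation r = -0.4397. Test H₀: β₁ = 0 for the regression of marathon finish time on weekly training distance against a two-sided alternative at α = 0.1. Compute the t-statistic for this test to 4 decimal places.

t = r·√(n − 2)/√(1 − r²) = -0.4397·√25/√0.806664 = -2.4478.
df = n − 2 = 25.
Two-sided p ≈ 0.0217, which is < 0.1, so reject H₀.
There is evidence of a linear association between weekly training distance and marathon finish time.

t = -2.4478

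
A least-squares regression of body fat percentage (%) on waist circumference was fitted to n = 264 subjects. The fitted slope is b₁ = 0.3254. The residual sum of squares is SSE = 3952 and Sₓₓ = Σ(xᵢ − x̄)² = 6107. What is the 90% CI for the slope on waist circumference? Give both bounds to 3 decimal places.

(0.243, 0.407)

MSE = SSE/(n − 2) = 3952/262 = 15.084.
SE(b₁) = √(MSE/Sₓₓ) = √(15.084/6107) = 0.0496986.
df = n − 2 = 262.
t* = t_{0.05, 262} = 1.65069.
Margin = t* × SE = 1.65069 × 0.0496986 = 0.08204.
CI: 0.3254 ± 0.08204 → (0.243, 0.407).
With 90% confidence, each one-unit increase in waist circumference is associated with a change of between 0.243 and 0.407 % in body fat percentage.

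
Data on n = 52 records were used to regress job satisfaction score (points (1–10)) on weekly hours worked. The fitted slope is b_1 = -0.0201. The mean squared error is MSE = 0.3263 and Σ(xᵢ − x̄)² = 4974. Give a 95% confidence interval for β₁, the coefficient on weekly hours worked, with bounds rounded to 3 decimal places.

SE(b_1) = √(MSE/Sₓₓ) = √(0.3263/4974) = 0.00809945.
df = n − 2 = 50.
t* = t_{0.025, 50} = 2.008559.
Margin = t* × SE = 2.008559 × 0.00809945 = 0.01627.
CI: -0.0201 ± 0.01627 → (-0.036, -0.004).
With 95% confidence, each one-unit increase in weekly hours worked is associated with a change of between -0.036 and -0.004 points (1–10) in job satisfaction score.

(-0.036, -0.004)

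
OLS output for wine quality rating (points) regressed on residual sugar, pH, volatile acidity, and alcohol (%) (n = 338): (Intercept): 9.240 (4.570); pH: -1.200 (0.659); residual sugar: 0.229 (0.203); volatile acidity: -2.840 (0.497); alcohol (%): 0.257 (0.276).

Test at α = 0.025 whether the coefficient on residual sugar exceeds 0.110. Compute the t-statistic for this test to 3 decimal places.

t = 0.586

Read off: b = 0.229, SE = 0.203 for residual sugar.
H₀: β₁ = 0.110 vs H₁: β₁ > 0.110.
t = (0.229 − 0.110) / 0.203 = 0.586.
df = n − k − 1 = 338 − 4 − 1 = 333.
One-sided p ≈ 0.2791, which is ≥ 0.025, so fail to reject H₀.
The data do not give significant evidence that the true slope on residual sugar exceeds 0.110 points per unit, holding the other predictors fixed.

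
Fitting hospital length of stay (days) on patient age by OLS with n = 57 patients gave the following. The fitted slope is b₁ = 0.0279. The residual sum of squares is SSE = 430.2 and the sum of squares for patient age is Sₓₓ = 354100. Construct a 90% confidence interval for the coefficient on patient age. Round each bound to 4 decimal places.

MSE = SSE/(n − 2) = 430.2/55 = 7.82182.
SE(b₁) = √(MSE/Sₓₓ) = √(7.82182/354100) = 0.00469992.
df = n − 2 = 55.
t* = t_{0.05, 55} = 1.673034.
Margin = t* × SE = 1.673034 × 0.00469992 = 0.007863.
CI: 0.0279 ± 0.007863 → (0.0200, 0.0358).
With 90% confidence, each one-unit increase in patient age is associated with a change of between 0.0200 and 0.0358 days in hospital length of stay.

(0.0200, 0.0358)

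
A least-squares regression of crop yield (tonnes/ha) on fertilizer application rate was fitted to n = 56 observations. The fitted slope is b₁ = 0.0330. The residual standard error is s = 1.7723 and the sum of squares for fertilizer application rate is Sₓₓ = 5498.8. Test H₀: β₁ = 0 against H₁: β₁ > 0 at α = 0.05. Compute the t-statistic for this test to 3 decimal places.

SE(b₁) = s/√Sₓₓ = 1.7723/√5498.8 = 0.0239003.
t = 0.0330 / 0.0239003 = 1.381.
df = n − 2 = 54.
One-sided p ≈ 0.0865, which is ≥ 0.05, so fail to reject H₀.
The data do not give significant evidence that the true slope on fertilizer application rate is positive.

t = 1.381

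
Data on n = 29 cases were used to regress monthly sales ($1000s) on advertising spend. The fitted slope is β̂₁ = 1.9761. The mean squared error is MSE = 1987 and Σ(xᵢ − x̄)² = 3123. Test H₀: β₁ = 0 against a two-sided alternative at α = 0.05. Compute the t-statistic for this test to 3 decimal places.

t = 2.477

SE(β̂₁) = √(MSE/Sₓₓ) = √(1987/3123) = 0.797651.
t = 1.9761 / 0.797651 = 2.477.
df = n − 2 = 27.
Two-sided p ≈ 0.0198, which is < 0.05, so reject H₀.
There is evidence that advertising spend is associated with monthly sales.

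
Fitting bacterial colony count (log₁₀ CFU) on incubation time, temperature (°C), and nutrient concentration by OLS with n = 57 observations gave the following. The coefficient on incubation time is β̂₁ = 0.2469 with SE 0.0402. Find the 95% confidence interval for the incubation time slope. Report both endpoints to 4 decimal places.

df = n − k − 1 = 57 − 3 − 1 = 53.
t* = t_{0.025, 53} = 2.005746.
Margin = t* × SE = 2.005746 × 0.0402 = 0.080631.
CI: 0.2469 ± 0.080631 → (0.1663, 0.3275).
With 95% confidence, each one-unit increase in incubation time is associated with a change of between 0.1663 and 0.3275 log₁₀ CFU in bacterial colony count, holding the other predictors fixed.

(0.1663, 0.3275)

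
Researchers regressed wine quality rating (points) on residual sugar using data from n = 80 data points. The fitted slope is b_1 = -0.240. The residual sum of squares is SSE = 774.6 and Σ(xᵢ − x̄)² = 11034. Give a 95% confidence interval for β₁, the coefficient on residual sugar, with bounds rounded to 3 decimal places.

MSE = SSE/(n − 2) = 774.6/78 = 9.93077.
SE(b_1) = √(MSE/Sₓₓ) = √(9.93077/11034) = 0.0300003.
df = n − 2 = 78.
t* = t_{0.025, 78} = 1.990847.
Margin = t* × SE = 1.990847 × 0.0300003 = 0.05973.
CI: -0.240 ± 0.05973 → (-0.300, -0.180).
With 95% confidence, each one-unit increase in residual sugar is associated with a change of between -0.300 and -0.180 points in wine quality rating.

(-0.300, -0.180)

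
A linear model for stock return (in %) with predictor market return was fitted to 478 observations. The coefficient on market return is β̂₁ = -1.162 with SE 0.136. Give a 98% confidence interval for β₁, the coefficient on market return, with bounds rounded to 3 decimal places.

(-1.479, -0.845)

df = n − 2 = 478 − 2 = 476.
t* = t_{0.01, 476} = 2.334207.
Margin = t* × SE = 2.334207 × 0.136 = 0.31745.
CI: -1.162 ± 0.31745 → (-1.479, -0.845).
With 98% confidence, each one-unit increase in market return is associated with a change of between -1.479 and -0.845 % in stock return.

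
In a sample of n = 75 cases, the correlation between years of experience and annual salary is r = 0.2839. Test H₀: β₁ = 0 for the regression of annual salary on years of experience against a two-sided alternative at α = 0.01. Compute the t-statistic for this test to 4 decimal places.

t = r·√(n − 2)/√(1 − r²) = 0.2839·√73/√0.919401 = 2.5297.
df = n − 2 = 73.
Two-sided p ≈ 0.0136, which is ≥ 0.01, so fail to reject H₀.
The data do not give significant evidence of a linear association between years of experience and annual salary.

t = 2.5297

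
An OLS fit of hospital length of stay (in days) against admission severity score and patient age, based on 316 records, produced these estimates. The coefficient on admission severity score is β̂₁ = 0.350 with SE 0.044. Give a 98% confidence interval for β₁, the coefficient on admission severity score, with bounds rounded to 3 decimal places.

df = n − k − 1 = 316 − 2 − 1 = 313.
t* = t_{0.01, 313} = 2.33832.
Margin = t* × SE = 2.33832 × 0.044 = 0.10289.
CI: 0.350 ± 0.10289 → (0.247, 0.453).
With 98% confidence, each one-unit increase in admission severity score is associated with a change of between 0.247 and 0.453 days in hospital length of stay, holding the other predictors fixed.

(0.247, 0.453)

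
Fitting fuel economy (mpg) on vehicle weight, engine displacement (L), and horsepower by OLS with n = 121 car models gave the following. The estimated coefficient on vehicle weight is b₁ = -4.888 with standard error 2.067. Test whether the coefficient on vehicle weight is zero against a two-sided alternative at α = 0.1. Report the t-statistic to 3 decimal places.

H₀: β₁ = 0 vs H₁: β₁ ≠ 0.
t = (b₁ − β₁⁰)/SE = -4.888 / 2.067 = -2.365.
df = n − k − 1 = 121 − 3 − 1 = 117.
Two-sided p ≈ 0.0197, which is < 0.1, so reject H₀.
There is evidence that vehicle weight is associated with fuel economy, holding the other predictors fixed.

t = -2.365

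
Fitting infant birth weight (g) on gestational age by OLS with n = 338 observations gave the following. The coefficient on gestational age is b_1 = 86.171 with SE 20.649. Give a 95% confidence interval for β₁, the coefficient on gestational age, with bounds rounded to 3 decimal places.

df = n − 2 = 338 − 2 = 336.
t* = t_{0.025, 336} = 1.967049.
Margin = t* × SE = 1.967049 × 20.649 = 40.61760.
CI: 86.171 ± 40.61760 → (45.553, 126.789).
With 95% confidence, each one-unit increase in gestational age is associated with a change of between 45.553 and 126.789 g in infant birth weight.

(45.553, 126.789)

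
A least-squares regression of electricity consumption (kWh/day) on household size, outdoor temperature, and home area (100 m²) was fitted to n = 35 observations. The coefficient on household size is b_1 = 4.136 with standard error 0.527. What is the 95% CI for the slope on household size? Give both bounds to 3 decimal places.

df = n − k − 1 = 35 − 3 − 1 = 31.
t* = t_{0.025, 31} = 2.039513.
Margin = t* × SE = 2.039513 × 0.527 = 1.07482.
CI: 4.136 ± 1.07482 → (3.061, 5.211).
With 95% confidence, each one-unit increase in household size is associated with a change of between 3.061 and 5.211 kWh/day in electricity consumption, holding the other predictors fixed.

(3.061, 5.211)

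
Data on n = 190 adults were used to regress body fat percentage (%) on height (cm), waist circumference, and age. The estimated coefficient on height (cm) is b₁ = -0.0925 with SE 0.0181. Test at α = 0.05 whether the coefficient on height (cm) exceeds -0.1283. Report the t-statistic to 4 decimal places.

H₀: β₁ = -0.1283 vs H₁: β₁ > -0.1283.
t = (b₁ − β₁⁰)/SE = (-0.0925 − (-0.1283)) / 0.0181 = 1.9779.
df = n − k − 1 = 190 − 3 − 1 = 186.
One-sided p ≈ 0.0247, which is < 0.05, so reject H₀.
There is evidence that the true slope on height (cm) exceeds -0.1283 % per unit, holding the other predictors fixed.

t = 1.9779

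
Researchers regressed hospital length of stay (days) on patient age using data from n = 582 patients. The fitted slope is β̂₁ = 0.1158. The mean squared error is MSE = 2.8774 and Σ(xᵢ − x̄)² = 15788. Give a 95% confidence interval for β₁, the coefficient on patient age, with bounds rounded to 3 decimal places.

(0.089, 0.142)

SE(β̂₁) = √(MSE/Sₓₓ) = √(2.8774/15788) = 0.0135001.
df = n − 2 = 580.
t* = t_{0.025, 580} = 1.964063.
Margin = t* × SE = 1.964063 × 0.0135001 = 0.02652.
CI: 0.1158 ± 0.02652 → (0.089, 0.142).
With 95% confidence, each one-unit increase in patient age is associated with a change of between 0.089 and 0.142 days in hospital length of stay.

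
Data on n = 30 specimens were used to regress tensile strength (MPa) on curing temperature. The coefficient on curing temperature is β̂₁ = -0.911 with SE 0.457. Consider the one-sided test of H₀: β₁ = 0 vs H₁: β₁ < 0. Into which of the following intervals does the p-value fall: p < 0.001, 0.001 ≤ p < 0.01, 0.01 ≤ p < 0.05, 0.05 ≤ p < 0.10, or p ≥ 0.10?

t = -0.911 / 0.457 = -1.993.
df = n − 2 = 30 − 2 = 28.
One-sided p = P(T_{28} < t) ≈ 0.0280.
So 0.01 ≤ p < 0.05.

0.01 ≤ p < 0.05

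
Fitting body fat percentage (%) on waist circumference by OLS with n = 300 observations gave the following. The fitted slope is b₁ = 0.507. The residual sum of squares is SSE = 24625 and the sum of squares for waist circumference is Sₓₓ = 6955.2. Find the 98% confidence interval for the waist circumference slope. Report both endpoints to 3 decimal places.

MSE = SSE/(n − 2) = 24625/298 = 82.6342.
SE(b₁) = √(MSE/Sₓₓ) = √(82.6342/6955.2) = 0.109.
df = n − 2 = 298.
t* = t_{0.01, 298} = 2.338926.
Margin = t* × SE = 2.338926 × 0.109 = 0.25494.
CI: 0.507 ± 0.25494 → (0.252, 0.762).
With 98% confidence, each one-unit increase in waist circumference is associated with a change of between 0.252 and 0.762 % in body fat percentage.

(0.252, 0.762)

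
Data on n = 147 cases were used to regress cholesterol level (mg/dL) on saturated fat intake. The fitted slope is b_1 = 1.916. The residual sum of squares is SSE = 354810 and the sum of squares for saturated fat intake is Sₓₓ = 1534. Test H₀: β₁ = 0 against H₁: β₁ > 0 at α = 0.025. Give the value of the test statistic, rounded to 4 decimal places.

t = 1.5170

MSE = SSE/(n − 2) = 354810/145 = 2446.97.
SE(b_1) = √(MSE/Sₓₓ) = √(2446.97/1534) = 1.26299.
t = 1.916 / 1.26299 = 1.5170.
df = n − 2 = 145.
One-sided p ≈ 0.0657, which is ≥ 0.025, so fail to reject H₀.
The data do not give significant evidence that the true slope on saturated fat intake is positive.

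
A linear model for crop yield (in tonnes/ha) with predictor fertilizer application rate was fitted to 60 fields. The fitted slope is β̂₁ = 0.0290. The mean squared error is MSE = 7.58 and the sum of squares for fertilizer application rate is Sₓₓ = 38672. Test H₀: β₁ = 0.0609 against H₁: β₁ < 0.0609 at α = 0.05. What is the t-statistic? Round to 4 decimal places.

t = -2.2785

SE(β̂₁) = √(MSE/Sₓₓ) = √(7.58/38672) = 0.0140003.
t = (0.0290 − 0.0609) / 0.0140003 = -2.2785.
df = n − 2 = 58.
One-sided p ≈ 0.0132, which is < 0.05, so reject H₀.
There is evidence that the true slope on fertilizer application rate is below 0.0609 tonnes/ha per unit.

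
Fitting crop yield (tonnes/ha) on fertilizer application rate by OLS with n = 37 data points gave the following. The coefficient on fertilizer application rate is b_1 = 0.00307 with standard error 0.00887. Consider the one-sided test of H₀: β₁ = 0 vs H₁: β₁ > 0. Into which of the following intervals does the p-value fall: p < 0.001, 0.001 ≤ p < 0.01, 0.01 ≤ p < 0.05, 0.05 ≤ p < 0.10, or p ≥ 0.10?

p ≥ 0.10

t = 0.00307 / 0.00887 = 0.346.
df = n − 2 = 37 − 2 = 35.
One-sided p = P(T_{35} > t) ≈ 0.3657.
So p ≥ 0.10.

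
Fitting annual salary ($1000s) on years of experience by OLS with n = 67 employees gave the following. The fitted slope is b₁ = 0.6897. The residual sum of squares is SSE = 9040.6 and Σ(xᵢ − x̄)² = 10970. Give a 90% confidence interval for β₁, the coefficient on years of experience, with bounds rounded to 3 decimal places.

MSE = SSE/(n − 2) = 9040.6/65 = 139.086.
SE(b₁) = √(MSE/Sₓₓ) = √(139.086/10970) = 0.1126.
df = n − 2 = 65.
t* = t_{0.05, 65} = 1.668636.
Margin = t* × SE = 1.668636 × 0.1126 = 0.18789.
CI: 0.6897 ± 0.18789 → (0.502, 0.878).
With 90% confidence, each one-unit increase in years of experience is associated with a change of between 0.502 and 0.878 $1000s in annual salary.

(0.502, 0.878)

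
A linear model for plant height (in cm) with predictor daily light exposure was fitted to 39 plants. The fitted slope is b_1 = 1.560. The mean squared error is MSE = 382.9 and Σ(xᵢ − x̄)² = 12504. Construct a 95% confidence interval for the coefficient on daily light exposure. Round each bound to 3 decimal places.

SE(b_1) = √(MSE/Sₓₓ) = √(382.9/12504) = 0.174992.
df = n − 2 = 37.
t* = t_{0.025, 37} = 2.026192.
Margin = t* × SE = 2.026192 × 0.174992 = 0.35457.
CI: 1.560 ± 0.35457 → (1.205, 1.915).
With 95% confidence, each one-unit increase in daily light exposure is associated with a change of between 1.205 and 1.915 cm in plant height.

(1.205, 1.915)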